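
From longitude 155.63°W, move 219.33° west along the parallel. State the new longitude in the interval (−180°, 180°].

14.96°W

Start at -155.63°; shift −219.33° → -374.96°.
-374.96° lies outside (−180°, 180°]; add 360° → -14.96°.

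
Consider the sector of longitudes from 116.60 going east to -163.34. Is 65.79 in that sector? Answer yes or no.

No

Band width going east from +116.60° to -163.34°: ((-163.34 − 116.60) mod 360) = 80.06°.
Offset of +65.79° east of the west edge: ((65.79 − 116.60) mod 360) = 309.19°.
309.19° > 80.06° ⇒ outside.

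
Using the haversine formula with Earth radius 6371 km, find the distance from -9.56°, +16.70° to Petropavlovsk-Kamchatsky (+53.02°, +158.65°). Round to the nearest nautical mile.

Δλ = 158.65 − 16.70 = 141.95°.
Δφ = 53.02 − -9.56 = 62.58°.
a = sin²(Δφ/2) + cos φ₁ · cos φ₂ · sin²(Δλ/2) = 0.799894.
c = 2·atan2(√a, √(1−a)) = 2.21403 rad → d = 6371·c ≈ 14105.60 km ≈ 7616.41 nmi.

7616 nmi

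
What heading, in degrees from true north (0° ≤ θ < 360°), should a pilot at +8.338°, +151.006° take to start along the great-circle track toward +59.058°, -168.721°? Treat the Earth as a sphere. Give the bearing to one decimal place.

Δλ = -168.721 − 151.006 = -319.727°; wrapped into (−180°, 180°]: 40.273°.
θ = atan2( sin Δλ · cos φ₂ , cos φ₁ · sin φ₂ − sin φ₁ · cos φ₂ · cos Δλ )
  = atan2(0.33238, 0.79173) = 22.773° → normalised to [0°, 360°): 22.773°.

22.8°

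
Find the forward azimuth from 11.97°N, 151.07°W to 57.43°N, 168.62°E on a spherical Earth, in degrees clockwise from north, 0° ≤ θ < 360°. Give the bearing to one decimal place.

Δλ = 168.62 − -151.07 = 319.69°; wrapped into (−180°, 180°]: -40.31°.
θ = atan2( sin Δλ · cos φ₂ , cos φ₁ · sin φ₂ − sin φ₁ · cos φ₂ · cos Δλ )
  = atan2(-0.34826, 0.73927) = -25.224° → normalised to [0°, 360°): 334.776°.

334.8°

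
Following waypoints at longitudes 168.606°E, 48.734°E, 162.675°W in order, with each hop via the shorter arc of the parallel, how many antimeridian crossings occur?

Leg 1: +168.606° → +48.734°, shortest Δλ = -119.872° (west) — does not cross 180°.
Leg 2: +48.734° → -162.675°, shortest Δλ = 148.591° (east) — crosses 180°.
Total crossings: 1.

1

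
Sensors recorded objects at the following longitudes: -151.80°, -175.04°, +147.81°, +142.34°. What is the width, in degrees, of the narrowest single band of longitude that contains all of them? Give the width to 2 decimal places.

Sort the longitudes: -175.04°, -151.80°, +142.34°, +147.81°.
Eastward gaps between consecutive values (wrapping around): 23.24°, 294.14°, 5.47°, 37.15°.
Largest gap = 294.14° ⇒ minimal covering band is its complement: 360° − 294.14° = 65.86°.
Band runs from +142.34° eastward to -151.80°, crossing the antimeridian.

65.86°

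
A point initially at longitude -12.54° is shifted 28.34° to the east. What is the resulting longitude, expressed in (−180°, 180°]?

Start at -12.54°; shift +28.34° → +15.80°.
+15.80° already lies in (−180°, 180°].

+15.80°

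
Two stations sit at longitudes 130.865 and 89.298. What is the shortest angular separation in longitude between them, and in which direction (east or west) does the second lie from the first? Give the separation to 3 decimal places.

41.567° west

Raw difference: 89.298 − 130.865 = -41.567°.
Normalise into (−180°, 180°]: -41.567° stays -41.567°.
Negative ⇒ the second point lies to the west; separation 41.567°.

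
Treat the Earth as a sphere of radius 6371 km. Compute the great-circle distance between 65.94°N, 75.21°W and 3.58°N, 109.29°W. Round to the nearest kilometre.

Δλ = -109.29 − -75.21 = -34.08°.
Δφ = 3.58 − 65.94 = -62.36°.
a = sin²(Δφ/2) + cos φ₁ · cos φ₂ · sin²(Δλ/2) = 0.302984.
c = 2·atan2(√a, √(1−a)) = 1.16578 rad → d = 6371·c ≈ 7427.19 km.

7427 km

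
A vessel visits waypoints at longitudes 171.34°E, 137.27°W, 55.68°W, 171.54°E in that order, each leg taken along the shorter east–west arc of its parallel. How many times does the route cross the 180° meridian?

Leg 1: +171.34° → -137.27°, shortest Δλ = 51.39° (east) — crosses 180°.
Leg 2: -137.27° → -55.68°, shortest Δλ = 81.59° (east) — does not cross 180°.
Leg 3: -55.68° → +171.54°, shortest Δλ = -132.78° (west) — crosses 180°.
Total crossings: 2.

2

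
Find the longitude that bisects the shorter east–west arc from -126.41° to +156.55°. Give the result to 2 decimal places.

Signed shortest Δλ from -126.41° to +156.55° is -77.04°.
Midpoint longitude = -126.41° + (-77.04°)/2 = -126.41° − 38.52° = -164.93°.
(The naïve average (-126.41 + +156.55)/2 = 15.07° is on the wrong side of the globe.)

-164.93°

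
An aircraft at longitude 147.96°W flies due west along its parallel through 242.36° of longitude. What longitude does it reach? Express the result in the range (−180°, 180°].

30.32°W

Start at -147.96°; shift −242.36° → -390.32°.
-390.32° lies outside (−180°, 180°]; add 360° → -30.32°.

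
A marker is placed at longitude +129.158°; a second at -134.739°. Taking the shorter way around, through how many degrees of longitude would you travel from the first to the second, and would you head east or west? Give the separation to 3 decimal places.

96.103° east

Raw difference: -134.739 − 129.158 = -263.897°.
Normalise into (−180°, 180°]: -263.897° + 360° = 96.103°.
Positive ⇒ the second point lies to the east; separation 96.103°.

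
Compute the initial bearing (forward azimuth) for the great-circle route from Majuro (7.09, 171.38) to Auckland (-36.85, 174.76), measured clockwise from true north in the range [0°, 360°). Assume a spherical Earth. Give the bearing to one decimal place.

Δλ = 174.76 − 171.38 = 3.38°.
θ = atan2( sin Δλ · cos φ₂ , cos φ₁ · sin φ₂ − sin φ₁ · cos φ₂ · cos Δλ )
  = atan2(0.04718, -0.69373) = 176.109° → normalised to [0°, 360°): 176.109°.

176.1°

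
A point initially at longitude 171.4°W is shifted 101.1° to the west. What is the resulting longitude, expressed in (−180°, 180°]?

Start at -171.4°; shift −101.1° → -272.5°.
-272.5° lies outside (−180°, 180°]; add 360° → +87.5°.

87.5°E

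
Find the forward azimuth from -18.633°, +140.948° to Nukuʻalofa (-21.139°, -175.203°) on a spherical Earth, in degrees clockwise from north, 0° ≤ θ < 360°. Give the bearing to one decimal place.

Δλ = -175.203 − 140.948 = -316.151°; wrapped into (−180°, 180°]: 43.849°.
θ = atan2( sin Δλ · cos φ₂ , cos φ₁ · sin φ₂ − sin φ₁ · cos φ₂ · cos Δλ )
  = atan2(0.64614, -0.12682) = 101.104° → normalised to [0°, 360°): 101.104°.

101.1°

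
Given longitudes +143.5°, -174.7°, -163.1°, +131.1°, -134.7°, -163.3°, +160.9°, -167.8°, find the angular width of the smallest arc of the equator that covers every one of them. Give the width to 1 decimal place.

94.2°

Sort the longitudes: -174.7°, -167.8°, -163.3°, -163.1°, -134.7°, +131.1°, +143.5°, +160.9°.
Eastward gaps between consecutive values (wrapping around): 6.9°, 4.5°, 0.2°, 28.4°, 265.8°, 12.4°, 17.4°, 24.4°.
Largest gap = 265.8° ⇒ minimal covering band is its complement: 360° − 265.8° = 94.2°.
Band runs from +131.1° eastward to -134.7°, crossing the antimeridian.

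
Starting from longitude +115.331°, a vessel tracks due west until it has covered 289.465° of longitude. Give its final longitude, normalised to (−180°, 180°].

-174.134°

Start at +115.331°; shift −289.465° → -174.134°.
-174.134° already lies in (−180°, 180°].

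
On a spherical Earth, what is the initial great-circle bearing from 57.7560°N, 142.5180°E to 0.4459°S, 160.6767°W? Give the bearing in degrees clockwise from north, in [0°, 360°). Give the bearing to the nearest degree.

119°

Δλ = -160.6767 − 142.5180 = -303.1947°; wrapped into (−180°, 180°]: 56.8053°.
θ = atan2( sin Δλ · cos φ₂ , cos φ₁ · sin φ₂ − sin φ₁ · cos φ₂ · cos Δλ )
  = atan2(0.83679, -0.46719) = 119.175° → normalised to [0°, 360°): 119.175°.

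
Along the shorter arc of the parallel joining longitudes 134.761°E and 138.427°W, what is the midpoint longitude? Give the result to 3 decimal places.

178.167°E

Signed shortest Δλ from +134.761° to -138.427° is +86.812°.
Midpoint longitude = +134.761° + (+86.812°)/2 = +134.761° + 43.406° = +178.167°.
(The naïve average (+134.761 + -138.427)/2 = -1.833° is on the wrong side of the globe.)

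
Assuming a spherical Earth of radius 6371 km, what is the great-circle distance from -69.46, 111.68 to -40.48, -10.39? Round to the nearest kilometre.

Δλ = -10.39 − 111.68 = -122.07°.
Δφ = -40.48 − -69.46 = 28.98°.
a = sin²(Δφ/2) + cos φ₁ · cos φ₂ · sin²(Δλ/2) = 0.266893.
c = 2·atan2(√a, √(1−a)) = 1.08579 rad → d = 6371·c ≈ 6917.57 km.

6918 km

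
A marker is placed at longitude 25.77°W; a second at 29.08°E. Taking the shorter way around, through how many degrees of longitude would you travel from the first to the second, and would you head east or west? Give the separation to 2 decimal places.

Raw difference: 29.08 − -25.77 = 54.85°.
Normalise into (−180°, 180°]: 54.85° stays 54.85°.
Positive ⇒ the second point lies to the east; separation 54.85°.

54.85° east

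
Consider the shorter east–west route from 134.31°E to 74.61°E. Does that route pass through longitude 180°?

Signed shortest Δλ = ((74.61 − 134.31 + 180) mod 360) − 180 = -59.7°.
Going west by 59.7° from +134.31° reaches +74.61° without touching 180°.

No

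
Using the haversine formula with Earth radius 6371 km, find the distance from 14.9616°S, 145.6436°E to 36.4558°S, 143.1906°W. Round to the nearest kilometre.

Δλ = -143.1906 − 145.6436 = -288.8342°; wrapped into (−180°, 180°]: 71.1658°.
Δφ = -36.4558 − -14.9616 = -21.4942°.
a = sin²(Δφ/2) + cos φ₁ · cos φ₂ · sin²(Δλ/2) = 0.297869.
c = 2·atan2(√a, √(1−a)) = 1.15463 rad → d = 6371·c ≈ 7356.12 km.

7356 km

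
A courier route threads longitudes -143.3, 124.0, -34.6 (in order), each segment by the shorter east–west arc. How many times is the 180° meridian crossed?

Leg 1: -143.3° → +124.0°, shortest Δλ = -92.7° (west) — crosses 180°.
Leg 2: +124.0° → -34.6°, shortest Δλ = -158.6° (west) — does not cross 180°.
Total crossings: 1.

1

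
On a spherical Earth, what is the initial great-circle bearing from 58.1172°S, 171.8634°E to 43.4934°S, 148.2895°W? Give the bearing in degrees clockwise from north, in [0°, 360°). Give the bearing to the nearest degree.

77°

Δλ = -148.2895 − 171.8634 = -320.1529°; wrapped into (−180°, 180°]: 39.8471°.
θ = atan2( sin Δλ · cos φ₂ , cos φ₁ · sin φ₂ − sin φ₁ · cos φ₂ · cos Δλ )
  = atan2(0.46483, 0.10941) = 76.755° → normalised to [0°, 360°): 76.755°.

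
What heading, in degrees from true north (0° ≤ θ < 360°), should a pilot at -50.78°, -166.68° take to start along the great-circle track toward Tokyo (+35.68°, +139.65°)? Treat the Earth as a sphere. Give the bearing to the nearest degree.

319°

Δλ = 139.65 − -166.68 = 306.33°; wrapped into (−180°, 180°]: -53.67°.
θ = atan2( sin Δλ · cos φ₂ , cos φ₁ · sin φ₂ − sin φ₁ · cos φ₂ · cos Δλ )
  = atan2(-0.65439, 0.74161) = -41.425° → normalised to [0°, 360°): 318.575°.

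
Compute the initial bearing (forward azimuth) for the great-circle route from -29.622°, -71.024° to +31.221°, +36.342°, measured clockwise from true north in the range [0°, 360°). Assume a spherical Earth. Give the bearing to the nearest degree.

68°

Δλ = 36.342 − -71.024 = 107.366°.
θ = atan2( sin Δλ · cos φ₂ , cos φ₁ · sin φ₂ − sin φ₁ · cos φ₂ · cos Δλ )
  = atan2(0.81619, 0.32443) = 68.322° → normalised to [0°, 360°): 68.322°.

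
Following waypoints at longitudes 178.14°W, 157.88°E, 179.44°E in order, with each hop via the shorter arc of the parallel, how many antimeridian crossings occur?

Leg 1: -178.14° → +157.88°, shortest Δλ = -23.98° (west) — crosses 180°.
Leg 2: +157.88° → +179.44°, shortest Δλ = 21.56° (east) — does not cross 180°.
Total crossings: 1.

1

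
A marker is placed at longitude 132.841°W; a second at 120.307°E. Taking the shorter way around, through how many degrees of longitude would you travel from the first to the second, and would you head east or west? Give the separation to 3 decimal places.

Raw difference: 120.307 − -132.841 = 253.148°.
Normalise into (−180°, 180°]: 253.148° − 360° = -106.852°.
Negative ⇒ the second point lies to the west; separation 106.852°.

106.852° west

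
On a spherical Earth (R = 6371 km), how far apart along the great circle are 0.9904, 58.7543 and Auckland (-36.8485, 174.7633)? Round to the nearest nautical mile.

6675 nmi

Δλ = 174.7633 − 58.7543 = 116.0090°.
Δφ = -36.8485 − 0.9904 = -37.8389°.
a = sin²(Δφ/2) + cos φ₁ · cos φ₂ · sin²(Δλ/2) = 0.680611.
c = 2·atan2(√a, √(1−a)) = 1.94037 rad → d = 6371·c ≈ 12362.12 km ≈ 6675.01 nmi.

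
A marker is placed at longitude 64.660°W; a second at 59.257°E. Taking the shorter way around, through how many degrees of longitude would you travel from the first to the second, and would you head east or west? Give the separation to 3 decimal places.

123.917° east

Raw difference: 59.257 − -64.660 = 123.917°.
Normalise into (−180°, 180°]: 123.917° stays 123.917°.
Positive ⇒ the second point lies to the east; separation 123.917°.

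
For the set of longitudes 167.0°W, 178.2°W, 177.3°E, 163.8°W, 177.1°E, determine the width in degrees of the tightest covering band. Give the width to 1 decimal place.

Sort the longitudes: -178.2°, -167.0°, -163.8°, +177.1°, +177.3°.
Eastward gaps between consecutive values (wrapping around): 11.2°, 3.2°, 340.9°, 0.2°, 4.5°.
Largest gap = 340.9° ⇒ minimal covering band is its complement: 360° − 340.9° = 19.1°.
Band runs from +177.1° eastward to -163.8°, crossing the antimeridian.

19.1°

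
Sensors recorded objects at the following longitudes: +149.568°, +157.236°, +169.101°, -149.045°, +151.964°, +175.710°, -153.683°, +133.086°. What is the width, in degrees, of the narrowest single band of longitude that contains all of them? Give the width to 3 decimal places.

77.869°

Sort the longitudes: -153.683°, -149.045°, +133.086°, +149.568°, +151.964°, +157.236°, +169.101°, +175.710°.
Eastward gaps between consecutive values (wrapping around): 4.638°, 282.131°, 16.482°, 2.396°, 5.272°, 11.865°, 6.609°, 30.607°.
Largest gap = 282.131° ⇒ minimal covering band is its complement: 360° − 282.131° = 77.869°.
Band runs from +133.086° eastward to -149.045°, crossing the antimeridian.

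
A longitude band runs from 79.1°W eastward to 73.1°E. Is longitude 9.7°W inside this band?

Band width going east from -79.1° to +73.1°: ((73.1 − -79.1) mod 360) = 152.2°.
Offset of -9.7° east of the west edge: ((-9.7 − -79.1) mod 360) = 69.4°.
69.4° ≤ 152.2° ⇒ inside.

Yes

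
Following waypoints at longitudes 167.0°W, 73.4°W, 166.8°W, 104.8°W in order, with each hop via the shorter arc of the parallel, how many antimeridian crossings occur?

Leg 1: -167.0° → -73.4°, shortest Δλ = 93.6° (east) — does not cross 180°.
Leg 2: -73.4° → -166.8°, shortest Δλ = -93.4° (west) — does not cross 180°.
Leg 3: -166.8° → -104.8°, shortest Δλ = 62.0° (east) — does not cross 180°.
Total crossings: 0.

0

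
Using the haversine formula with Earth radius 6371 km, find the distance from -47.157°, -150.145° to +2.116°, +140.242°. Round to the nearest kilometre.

Δλ = 140.242 − -150.145 = 290.387°; wrapped into (−180°, 180°]: -69.613°.
Δφ = 2.116 − -47.157 = 49.273°.
a = sin²(Δφ/2) + cos φ₁ · cos φ₂ · sin²(Δλ/2) = 0.395176.
c = 2·atan2(√a, √(1−a)) = 1.35958 rad → d = 6371·c ≈ 8661.90 km.

8662 km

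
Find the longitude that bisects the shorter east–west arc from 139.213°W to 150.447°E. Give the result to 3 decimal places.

174.383°W

Signed shortest Δλ from -139.213° to +150.447° is -70.340°.
Midpoint longitude = -139.213° + (-70.340°)/2 = -139.213° − 35.170° = -174.383°.
(The naïve average (-139.213 + +150.447)/2 = 5.617° is on the wrong side of the globe.)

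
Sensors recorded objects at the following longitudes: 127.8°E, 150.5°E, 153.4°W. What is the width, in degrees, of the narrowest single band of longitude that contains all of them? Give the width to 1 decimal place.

78.8°

Sort the longitudes: -153.4°, +127.8°, +150.5°.
Eastward gaps between consecutive values (wrapping around): 281.2°, 22.7°, 56.1°.
Largest gap = 281.2° ⇒ minimal covering band is its complement: 360° − 281.2° = 78.8°.
Band runs from +127.8° eastward to -153.4°, crossing the antimeridian.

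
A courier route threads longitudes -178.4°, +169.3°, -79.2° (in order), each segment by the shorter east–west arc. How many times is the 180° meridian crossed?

Leg 1: -178.4° → +169.3°, shortest Δλ = -12.3° (west) — crosses 180°.
Leg 2: +169.3° → -79.2°, shortest Δλ = 111.5° (east) — crosses 180°.
Total crossings: 2.

2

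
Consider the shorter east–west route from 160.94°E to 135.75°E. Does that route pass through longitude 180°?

Signed shortest Δλ = ((135.75 − 160.94 + 180) mod 360) − 180 = -25.19°.
Going west by 25.19° from +160.94° reaches +135.75° without touching 180°.

No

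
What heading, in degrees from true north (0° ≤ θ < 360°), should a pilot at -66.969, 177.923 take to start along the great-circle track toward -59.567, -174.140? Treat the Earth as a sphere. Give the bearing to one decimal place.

29.4°

Δλ = -174.140 − 177.923 = -352.063°; wrapped into (−180°, 180°]: 7.937°.
θ = atan2( sin Δλ · cos φ₂ , cos φ₁ · sin φ₂ − sin φ₁ · cos φ₂ · cos Δλ )
  = atan2(0.06994, 0.12436) = 29.354° → normalised to [0°, 360°): 29.354°.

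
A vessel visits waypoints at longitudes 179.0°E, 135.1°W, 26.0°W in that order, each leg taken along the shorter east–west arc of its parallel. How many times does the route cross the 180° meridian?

1

Leg 1: +179.0° → -135.1°, shortest Δλ = 45.9° (east) — crosses 180°.
Leg 2: -135.1° → -26.0°, shortest Δλ = 109.1° (east) — does not cross 180°.
Total crossings: 1.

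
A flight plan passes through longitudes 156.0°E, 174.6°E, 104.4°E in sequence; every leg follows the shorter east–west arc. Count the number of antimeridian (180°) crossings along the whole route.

Leg 1: +156.0° → +174.6°, shortest Δλ = 18.6° (east) — does not cross 180°.
Leg 2: +174.6° → +104.4°, shortest Δλ = -70.2° (west) — does not cross 180°.
Total crossings: 0.

0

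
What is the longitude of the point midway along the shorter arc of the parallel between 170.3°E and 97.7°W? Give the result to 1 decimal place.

Signed shortest Δλ from +170.3° to -97.7° is +92.0°.
Midpoint longitude = +170.3° + (+92.0°)/2 = +170.3° + 46.0° = +216.3°.
Normalise into (−180°, 180°]: -143.7°.
(The naïve average (+170.3 + -97.7)/2 = 36.3° is on the wrong side of the globe.)

143.7°W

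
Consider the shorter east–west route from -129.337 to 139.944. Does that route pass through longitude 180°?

Naïve |139.944 − -129.337| = 269.281° > 180°, so the shorter arc goes the other way round — across 180°.
Signed shortest Δλ = ((139.944 − -129.337 + 180) mod 360) − 180 = -90.719°.
Going west by 90.719° from -129.337° passes through 180° before reaching +139.944°.

Yes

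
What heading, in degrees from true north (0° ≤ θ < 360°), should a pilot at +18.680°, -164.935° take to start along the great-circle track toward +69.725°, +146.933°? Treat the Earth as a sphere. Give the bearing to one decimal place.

342.4°

Δλ = 146.933 − -164.935 = 311.868°; wrapped into (−180°, 180°]: -48.132°.
θ = atan2( sin Δλ · cos φ₂ , cos φ₁ · sin φ₂ − sin φ₁ · cos φ₂ · cos Δλ )
  = atan2(-0.25805, 0.81455) = -17.578° → normalised to [0°, 360°): 342.422°.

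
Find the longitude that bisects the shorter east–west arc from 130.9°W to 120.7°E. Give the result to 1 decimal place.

174.9°E

Signed shortest Δλ from -130.9° to +120.7° is -108.4°.
Midpoint longitude = -130.9° + (-108.4°)/2 = -130.9° − 54.2° = -185.1°.
Normalise into (−180°, 180°]: +174.9°.
(The naïve average (-130.9 + +120.7)/2 = -5.1° is on the wrong side of the globe.)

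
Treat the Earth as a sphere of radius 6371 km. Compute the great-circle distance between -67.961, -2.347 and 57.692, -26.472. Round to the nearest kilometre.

Δλ = -26.472 − -2.347 = -24.125°.
Δφ = 57.692 − -67.961 = 125.653°.
a = sin²(Δφ/2) + cos φ₁ · cos φ₂ · sin²(Δλ/2) = 0.800196.
c = 2·atan2(√a, √(1−a)) = 2.21479 rad → d = 6371·c ≈ 14110.41 km.

14110 km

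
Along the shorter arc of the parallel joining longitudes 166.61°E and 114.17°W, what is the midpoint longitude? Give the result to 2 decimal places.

153.78°W

Signed shortest Δλ from +166.61° to -114.17° is +79.22°.
Midpoint longitude = +166.61° + (+79.22°)/2 = +166.61° + 39.61° = +206.22°.
Normalise into (−180°, 180°]: -153.78°.
(The naïve average (+166.61 + -114.17)/2 = 26.22° is on the wrong side of the globe.)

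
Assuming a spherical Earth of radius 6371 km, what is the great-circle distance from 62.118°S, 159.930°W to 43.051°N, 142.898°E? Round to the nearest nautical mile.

6888 nmi

Δλ = 142.898 − -159.930 = 302.828°; wrapped into (−180°, 180°]: -57.172°.
Δφ = 43.051 − -62.118 = 105.169°.
a = sin²(Δφ/2) + cos φ₁ · cos φ₂ · sin²(Δλ/2) = 0.709071.
c = 2·atan2(√a, √(1−a)) = 2.00219 rad → d = 6371·c ≈ 12755.98 km ≈ 6887.68 nmi.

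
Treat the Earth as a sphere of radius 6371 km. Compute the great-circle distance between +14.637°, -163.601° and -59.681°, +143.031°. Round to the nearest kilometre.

Δλ = 143.031 − -163.601 = 306.632°; wrapped into (−180°, 180°]: -53.368°.
Δφ = -59.681 − 14.637 = -74.318°.
a = sin²(Δφ/2) + cos φ₁ · cos φ₂ · sin²(Δλ/2) = 0.463350.
c = 2·atan2(√a, √(1−a)) = 1.49743 rad → d = 6371·c ≈ 9540.13 km.

9540 km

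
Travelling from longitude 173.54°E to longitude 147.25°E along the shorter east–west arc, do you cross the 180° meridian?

Signed shortest Δλ = ((147.25 − 173.54 + 180) mod 360) − 180 = -26.29°.
Going west by 26.29° from +173.54° reaches +147.25° without touching 180°.

No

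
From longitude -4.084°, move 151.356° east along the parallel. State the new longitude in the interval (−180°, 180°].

Start at -4.084°; shift +151.356° → +147.272°.
+147.272° already lies in (−180°, 180°].

+147.272°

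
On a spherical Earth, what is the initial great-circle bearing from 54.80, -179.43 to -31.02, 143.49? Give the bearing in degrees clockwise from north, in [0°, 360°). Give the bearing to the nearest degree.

211°

Δλ = 143.49 − -179.43 = 322.92°; wrapped into (−180°, 180°]: -37.08°.
θ = atan2( sin Δλ · cos φ₂ , cos φ₁ · sin φ₂ − sin φ₁ · cos φ₂ · cos Δλ )
  = atan2(-0.51670, -0.85574) = -148.876° → normalised to [0°, 360°): 211.124°.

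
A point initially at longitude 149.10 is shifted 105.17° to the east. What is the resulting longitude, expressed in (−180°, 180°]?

Start at +149.10°; shift +105.17° → +254.27°.
+254.27° lies outside (−180°, 180°]; subtract 360° → -105.73°.

-105.73°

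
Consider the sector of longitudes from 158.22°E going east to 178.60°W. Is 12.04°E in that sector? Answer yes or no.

Band width going east from +158.22° to -178.60°: ((-178.60 − 158.22) mod 360) = 23.18°.
Offset of +12.04° east of the west edge: ((12.04 − 158.22) mod 360) = 213.82°.
213.82° > 23.18° ⇒ outside.

No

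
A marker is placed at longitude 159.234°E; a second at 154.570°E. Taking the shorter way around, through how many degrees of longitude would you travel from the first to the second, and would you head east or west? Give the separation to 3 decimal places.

Raw difference: 154.570 − 159.234 = -4.664°.
Normalise into (−180°, 180°]: -4.664° stays -4.664°.
Negative ⇒ the second point lies to the west; separation 4.664°.

4.664° west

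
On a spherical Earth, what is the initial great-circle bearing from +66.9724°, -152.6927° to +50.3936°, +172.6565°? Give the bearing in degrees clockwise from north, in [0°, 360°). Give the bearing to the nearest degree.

243°

Δλ = 172.6565 − -152.6927 = 325.3492°; wrapped into (−180°, 180°]: -34.6508°.
θ = atan2( sin Δλ · cos φ₂ , cos φ₁ · sin φ₂ − sin φ₁ · cos φ₂ · cos Δλ )
  = atan2(-0.36247, -0.18127) = -116.569° → normalised to [0°, 360°): 243.431°.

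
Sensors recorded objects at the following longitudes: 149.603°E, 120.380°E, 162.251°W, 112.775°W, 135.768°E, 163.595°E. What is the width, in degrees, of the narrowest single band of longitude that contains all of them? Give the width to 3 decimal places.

Sort the longitudes: -162.251°, -112.775°, +120.380°, +135.768°, +149.603°, +163.595°.
Eastward gaps between consecutive values (wrapping around): 49.476°, 233.155°, 15.388°, 13.835°, 13.992°, 34.154°.
Largest gap = 233.155° ⇒ minimal covering band is its complement: 360° − 233.155° = 126.845°.
Band runs from +120.380° eastward to -112.775°, crossing the antimeridian.

126.845°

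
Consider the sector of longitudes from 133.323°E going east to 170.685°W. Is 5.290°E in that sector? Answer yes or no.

No

Band width going east from +133.323° to -170.685°: ((-170.685 − 133.323) mod 360) = 55.992°.
Offset of +5.290° east of the west edge: ((5.290 − 133.323) mod 360) = 231.967°.
231.967° > 55.992° ⇒ outside.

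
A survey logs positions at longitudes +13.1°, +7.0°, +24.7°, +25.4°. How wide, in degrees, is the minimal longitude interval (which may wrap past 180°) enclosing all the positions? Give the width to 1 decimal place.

Sort the longitudes: +7.0°, +13.1°, +24.7°, +25.4°.
Eastward gaps between consecutive values (wrapping around): 6.1°, 11.6°, 0.7°, 341.6°.
Largest gap = 341.6° ⇒ minimal covering band is its complement: 360° − 341.6° = 18.4°.
Band runs from +7.0° eastward to +25.4°.

18.4°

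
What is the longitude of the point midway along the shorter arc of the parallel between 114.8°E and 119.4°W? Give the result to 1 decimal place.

Signed shortest Δλ from +114.8° to -119.4° is +125.8°.
Midpoint longitude = +114.8° + (+125.8°)/2 = +114.8° + 62.9° = +177.7°.
(The naïve average (+114.8 + -119.4)/2 = -2.3° is on the wrong side of the globe.)

177.7°E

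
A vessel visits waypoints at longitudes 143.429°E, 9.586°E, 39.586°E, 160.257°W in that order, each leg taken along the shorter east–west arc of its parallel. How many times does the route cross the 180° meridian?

Leg 1: +143.429° → +9.586°, shortest Δλ = -133.843° (west) — does not cross 180°.
Leg 2: +9.586° → +39.586°, shortest Δλ = 30.0° (east) — does not cross 180°.
Leg 3: +39.586° → -160.257°, shortest Δλ = 160.157° (east) — crosses 180°.
Total crossings: 1.

1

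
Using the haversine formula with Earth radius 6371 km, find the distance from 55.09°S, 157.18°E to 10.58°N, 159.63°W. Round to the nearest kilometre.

8335 km

Δλ = -159.63 − 157.18 = -316.81°; wrapped into (−180°, 180°]: 43.19°.
Δφ = 10.58 − -55.09 = 65.67°.
a = sin²(Δφ/2) + cos φ₁ · cos φ₂ · sin²(Δλ/2) = 0.370206.
c = 2·atan2(√a, √(1−a)) = 1.30820 rad → d = 6371·c ≈ 8334.55 km.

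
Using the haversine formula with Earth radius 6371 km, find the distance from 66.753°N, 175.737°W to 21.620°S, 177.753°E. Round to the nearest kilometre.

Δλ = 177.753 − -175.737 = 353.490°; wrapped into (−180°, 180°]: -6.510°.
Δφ = -21.620 − 66.753 = -88.373°.
a = sin²(Δφ/2) + cos φ₁ · cos φ₂ · sin²(Δλ/2) = 0.486987.
c = 2·atan2(√a, √(1−a)) = 1.54477 rad → d = 6371·c ≈ 9841.71 km.

9842 km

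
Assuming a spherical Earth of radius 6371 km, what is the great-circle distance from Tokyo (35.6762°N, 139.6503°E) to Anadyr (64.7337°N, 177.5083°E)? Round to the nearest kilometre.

4087 km

Δλ = 177.5083 − 139.6503 = 37.8580°.
Δφ = 64.7337 − 35.6762 = 29.0575°.
a = sin²(Δφ/2) + cos φ₁ · cos φ₂ · sin²(Δλ/2) = 0.099420.
c = 2·atan2(√a, √(1−a)) = 0.64157 rad → d = 6371·c ≈ 4087.42 km.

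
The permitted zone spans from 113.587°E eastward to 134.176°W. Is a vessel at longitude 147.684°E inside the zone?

Band width going east from +113.587° to -134.176°: ((-134.176 − 113.587) mod 360) = 112.237°.
Offset of +147.684° east of the west edge: ((147.684 − 113.587) mod 360) = 34.097°.
34.097° ≤ 112.237° ⇒ inside.

Yes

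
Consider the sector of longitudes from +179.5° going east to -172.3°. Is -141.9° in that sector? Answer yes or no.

Band width going east from +179.5° to -172.3°: ((-172.3 − 179.5) mod 360) = 8.2°.
Offset of -141.9° east of the west edge: ((-141.9 − 179.5) mod 360) = 38.6°.
38.6° > 8.2° ⇒ outside.

No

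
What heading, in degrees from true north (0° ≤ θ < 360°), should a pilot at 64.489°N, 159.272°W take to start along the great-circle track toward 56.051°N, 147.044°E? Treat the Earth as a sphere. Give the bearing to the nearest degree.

Δλ = 147.044 − -159.272 = 306.316°; wrapped into (−180°, 180°]: -53.684°.
θ = atan2( sin Δλ · cos φ₂ , cos φ₁ · sin φ₂ − sin φ₁ · cos φ₂ · cos Δλ )
  = atan2(-0.44998, 0.05878) = -82.558° → normalised to [0°, 360°): 277.442°.

277°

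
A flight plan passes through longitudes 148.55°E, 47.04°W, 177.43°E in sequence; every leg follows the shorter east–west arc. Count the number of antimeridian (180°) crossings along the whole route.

Leg 1: +148.55° → -47.04°, shortest Δλ = 164.41° (east) — crosses 180°.
Leg 2: -47.04° → +177.43°, shortest Δλ = -135.53° (west) — crosses 180°.
Total crossings: 2.

2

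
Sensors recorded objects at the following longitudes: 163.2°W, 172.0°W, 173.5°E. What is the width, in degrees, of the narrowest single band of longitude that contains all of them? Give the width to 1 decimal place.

Sort the longitudes: -172.0°, -163.2°, +173.5°.
Eastward gaps between consecutive values (wrapping around): 8.8°, 336.7°, 14.5°.
Largest gap = 336.7° ⇒ minimal covering band is its complement: 360° − 336.7° = 23.3°.
Band runs from +173.5° eastward to -163.2°, crossing the antimeridian.

23.3°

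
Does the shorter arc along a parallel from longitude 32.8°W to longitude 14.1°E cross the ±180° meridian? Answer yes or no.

Signed shortest Δλ = ((14.1 − -32.8 + 180) mod 360) − 180 = 46.9°.
Going east by 46.9° from -32.8° reaches +14.1° without touching 180°.

No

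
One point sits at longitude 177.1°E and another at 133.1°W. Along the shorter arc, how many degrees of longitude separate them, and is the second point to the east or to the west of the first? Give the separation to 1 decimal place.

49.8° east

Raw difference: -133.1 − 177.1 = -310.2°.
Normalise into (−180°, 180°]: -310.2° + 360° = 49.8°.
Positive ⇒ the second point lies to the east; separation 49.8°.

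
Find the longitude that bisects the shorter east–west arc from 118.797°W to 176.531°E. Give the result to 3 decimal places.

Signed shortest Δλ from -118.797° to +176.531° is -64.672°.
Midpoint longitude = -118.797° + (-64.672°)/2 = -118.797° − 32.336° = -151.133°.
(The naïve average (-118.797 + +176.531)/2 = 28.867° is on the wrong side of the globe.)

151.133°W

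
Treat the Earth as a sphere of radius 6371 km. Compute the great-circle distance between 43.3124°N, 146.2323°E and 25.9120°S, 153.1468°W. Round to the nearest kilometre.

Δλ = -153.1468 − 146.2323 = -299.3791°; wrapped into (−180°, 180°]: 60.6209°.
Δφ = -25.9120 − 43.3124 = -69.2244°.
a = sin²(Δφ/2) + cos φ₁ · cos φ₂ · sin²(Δλ/2) = 0.489345.
c = 2·atan2(√a, √(1−a)) = 1.54948 rad → d = 6371·c ≈ 9871.76 km.

9872 km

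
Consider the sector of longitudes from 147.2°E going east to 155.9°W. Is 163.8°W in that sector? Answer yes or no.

Yes

Band width going east from +147.2° to -155.9°: ((-155.9 − 147.2) mod 360) = 56.9°.
Offset of -163.8° east of the west edge: ((-163.8 − 147.2) mod 360) = 49.0°.
49.0° ≤ 56.9° ⇒ inside.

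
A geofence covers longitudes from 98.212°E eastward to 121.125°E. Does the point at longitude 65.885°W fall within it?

Band width going east from +98.212° to +121.125°: ((121.125 − 98.212) mod 360) = 22.913°.
Offset of -65.885° east of the west edge: ((-65.885 − 98.212) mod 360) = 195.903°.
195.903° > 22.913° ⇒ outside.

No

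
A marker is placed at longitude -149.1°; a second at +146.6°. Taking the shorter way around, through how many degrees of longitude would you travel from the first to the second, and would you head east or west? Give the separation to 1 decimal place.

Raw difference: 146.6 − -149.1 = 295.7°.
Normalise into (−180°, 180°]: 295.7° − 360° = -64.3°.
Negative ⇒ the second point lies to the west; separation 64.3°.

64.3° west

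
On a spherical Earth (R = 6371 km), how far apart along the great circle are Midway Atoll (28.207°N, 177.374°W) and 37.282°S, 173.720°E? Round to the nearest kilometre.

7341 km

Δλ = 173.720 − -177.374 = 351.094°; wrapped into (−180°, 180°]: -8.906°.
Δφ = -37.282 − 28.207 = -65.489°.
a = sin²(Δφ/2) + cos φ₁ · cos φ₂ · sin²(Δλ/2) = 0.296793.
c = 2·atan2(√a, √(1−a)) = 1.15227 rad → d = 6371·c ≈ 7341.11 km.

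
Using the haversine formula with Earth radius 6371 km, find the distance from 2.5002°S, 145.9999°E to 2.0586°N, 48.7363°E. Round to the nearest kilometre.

Δλ = 48.7363 − 145.9999 = -97.2636°.
Δφ = 2.0586 − -2.5002 = 4.5588°.
a = sin²(Δφ/2) + cos φ₁ · cos φ₂ · sin²(Δλ/2) = 0.563900.
c = 2·atan2(√a, √(1−a)) = 1.69895 rad → d = 6371·c ≈ 10823.99 km.

10824 km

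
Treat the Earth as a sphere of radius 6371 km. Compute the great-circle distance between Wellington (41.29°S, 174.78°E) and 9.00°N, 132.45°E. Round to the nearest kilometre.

Δλ = 132.45 − 174.78 = -42.33°.
Δφ = 9.00 − -41.29 = 50.29°.
a = sin²(Δφ/2) + cos φ₁ · cos φ₂ · sin²(Δλ/2) = 0.277293.
c = 2·atan2(√a, √(1−a)) = 1.10916 rad → d = 6371·c ≈ 7066.46 km.

7066 km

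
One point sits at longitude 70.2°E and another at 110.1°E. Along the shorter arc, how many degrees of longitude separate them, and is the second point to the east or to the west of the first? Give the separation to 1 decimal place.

39.9° east

Raw difference: 110.1 − 70.2 = 39.9°.
Normalise into (−180°, 180°]: 39.9° stays 39.9°.
Positive ⇒ the second point lies to the east; separation 39.9°.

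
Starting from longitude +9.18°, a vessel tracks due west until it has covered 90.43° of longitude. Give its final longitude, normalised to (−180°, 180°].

Start at +9.18°; shift −90.43° → -81.25°.
-81.25° already lies in (−180°, 180°].

-81.25°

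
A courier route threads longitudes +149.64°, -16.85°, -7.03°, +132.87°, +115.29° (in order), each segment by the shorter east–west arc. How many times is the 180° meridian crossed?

Leg 1: +149.64° → -16.85°, shortest Δλ = -166.49° (west) — does not cross 180°.
Leg 2: -16.85° → -7.03°, shortest Δλ = 9.82° (east) — does not cross 180°.
Leg 3: -7.03° → +132.87°, shortest Δλ = 139.9° (east) — does not cross 180°.
Leg 4: +132.87° → +115.29°, shortest Δλ = -17.58° (west) — does not cross 180°.
Total crossings: 0.

0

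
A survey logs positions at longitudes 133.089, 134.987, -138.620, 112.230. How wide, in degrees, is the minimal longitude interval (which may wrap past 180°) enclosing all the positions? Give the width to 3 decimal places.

109.150°

Sort the longitudes: -138.620°, +112.230°, +133.089°, +134.987°.
Eastward gaps between consecutive values (wrapping around): 250.850°, 20.859°, 1.898°, 86.393°.
Largest gap = 250.850° ⇒ minimal covering band is its complement: 360° − 250.850° = 109.150°.
Band runs from +112.230° eastward to -138.620°, crossing the antimeridian.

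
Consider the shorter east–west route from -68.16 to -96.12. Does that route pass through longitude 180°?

Signed shortest Δλ = ((-96.12 − -68.16 + 180) mod 360) − 180 = -27.96°.
Going west by 27.96° from -68.16° reaches -96.12° without touching 180°.

No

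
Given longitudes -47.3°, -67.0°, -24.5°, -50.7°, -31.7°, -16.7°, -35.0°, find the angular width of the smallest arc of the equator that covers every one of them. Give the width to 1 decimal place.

50.3°

Sort the longitudes: -67.0°, -50.7°, -47.3°, -35.0°, -31.7°, -24.5°, -16.7°.
Eastward gaps between consecutive values (wrapping around): 16.3°, 3.4°, 12.3°, 3.3°, 7.2°, 7.8°, 309.7°.
Largest gap = 309.7° ⇒ minimal covering band is its complement: 360° − 309.7° = 50.3°.
Band runs from -67.0° eastward to -16.7°.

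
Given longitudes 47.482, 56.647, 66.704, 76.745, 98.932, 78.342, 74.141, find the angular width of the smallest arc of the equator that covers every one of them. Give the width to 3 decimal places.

51.450°

Sort the longitudes: +47.482°, +56.647°, +66.704°, +74.141°, +76.745°, +78.342°, +98.932°.
Eastward gaps between consecutive values (wrapping around): 9.165°, 10.057°, 7.437°, 2.604°, 1.597°, 20.590°, 308.550°.
Largest gap = 308.550° ⇒ minimal covering band is its complement: 360° − 308.550° = 51.450°.
Band runs from +47.482° eastward to +98.932°.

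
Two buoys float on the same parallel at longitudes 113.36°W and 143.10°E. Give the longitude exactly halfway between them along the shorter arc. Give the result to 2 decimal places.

165.13°W

Signed shortest Δλ from -113.36° to +143.10° is -103.54°.
Midpoint longitude = -113.36° + (-103.54°)/2 = -113.36° − 51.77° = -165.13°.
(The naïve average (-113.36 + +143.10)/2 = 14.87° is on the wrong side of the globe.)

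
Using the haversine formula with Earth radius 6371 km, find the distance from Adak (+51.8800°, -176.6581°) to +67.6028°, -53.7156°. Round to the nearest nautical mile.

3192 nmi

Δλ = -53.7156 − -176.6581 = 122.9425°.
Δφ = 67.6028 − 51.8800 = 15.7228°.
a = sin²(Δφ/2) + cos φ₁ · cos φ₂ · sin²(Δλ/2) = 0.200267.
c = 2·atan2(√a, √(1−a)) = 0.92796 rad → d = 6371·c ≈ 5912.05 km ≈ 3192.25 nmi.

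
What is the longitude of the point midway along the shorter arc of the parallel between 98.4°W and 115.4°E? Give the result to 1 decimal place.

Signed shortest Δλ from -98.4° to +115.4° is -146.2°.
Midpoint longitude = -98.4° + (-146.2°)/2 = -98.4° − 73.1° = -171.5°.
(The naïve average (-98.4 + +115.4)/2 = 8.5° is on the wrong side of the globe.)

171.5°W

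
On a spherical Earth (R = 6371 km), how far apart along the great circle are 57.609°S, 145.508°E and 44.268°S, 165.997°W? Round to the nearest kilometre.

3611 km

Δλ = -165.997 − 145.508 = -311.505°; wrapped into (−180°, 180°]: 48.495°.
Δφ = -44.268 − -57.609 = 13.341°.
a = sin²(Δφ/2) + cos φ₁ · cos φ₂ · sin²(Δλ/2) = 0.078190.
c = 2·atan2(√a, √(1−a)) = 0.56681 rad → d = 6371·c ≈ 3611.13 km.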